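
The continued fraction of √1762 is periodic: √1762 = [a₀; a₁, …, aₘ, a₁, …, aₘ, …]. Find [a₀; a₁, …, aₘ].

a₀ = ⌊√1762⌋ = 41.
With m₀=0, d₀=1 and mₖ₊₁ = dₖaₖ − mₖ, dₖ₊₁ = (n − mₖ₊₁²)/dₖ, aₖ₊₁ = ⌊(a₀+mₖ₊₁)/dₖ₊₁⌋:
  k=1: m=41, d=81, a=1
  k=2: m=40, d=2, a=40
  k=3: m=40, d=81, a=1
  k=4: m=41, d=1, a=82
d=1 and a=2a₀=82 at k=4, so the next step gives (m, d) = (41, 81) again — its k=1 value — and the period has length 4.

[41; 1, 40, 1, 82]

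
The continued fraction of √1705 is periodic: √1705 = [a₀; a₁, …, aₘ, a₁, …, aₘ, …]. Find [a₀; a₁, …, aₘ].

a₀ = ⌊√1705⌋ = 41.
With m₀=0, d₀=1 and mₖ₊₁ = dₖaₖ − mₖ, dₖ₊₁ = (n − mₖ₊₁²)/dₖ, aₖ₊₁ = ⌊(a₀+mₖ₊₁)/dₖ₊₁⌋:
  k=1: m=41, d=24, a=3
  k=2: m=31, d=31, a=2
  k=3: m=31, d=24, a=3
  k=4: m=41, d=1, a=82
d=1 and a=2a₀=82 at k=4, so the next step gives (m, d) = (41, 24) again — its k=1 value — and the period has length 4.

[41; 3, 2, 3, 82]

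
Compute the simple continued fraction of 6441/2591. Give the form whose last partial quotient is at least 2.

6441 = 2·2591 + 1259
2591 = 2·1259 + 73
1259 = 17·73 + 18
73 = 4·18 + 1
18 = 18·1 + 0  (stop)
So 6441/2591 = [2; 2, 17, 4, 18].

[2; 2, 17, 4, 18]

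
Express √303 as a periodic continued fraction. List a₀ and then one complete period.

a₀ = ⌊√303⌋ = 17.

[17; 2, 2, 5, 2, 2, 34]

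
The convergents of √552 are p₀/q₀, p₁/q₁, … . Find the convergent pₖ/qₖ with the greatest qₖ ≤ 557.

√552 = [23; 2, 46, …] (period length 2).
Convergents:
  p_0/q_0 = 23/1
  p_1/q_1 = 47/2
  p_2/q_2 = 2185/93
  p_3/q_3 = 4417/188
  p_4/q_4 = 205367/8741
q_3 = 188 ≤ 557 < 8741 = q_4, so the answer is 4417/188.

4417/188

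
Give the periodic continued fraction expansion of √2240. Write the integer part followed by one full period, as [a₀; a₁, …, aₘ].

[47; 3, 23, 3, 94]

a₀ = ⌊√2240⌋ = 47.
With m₀=0, d₀=1 and mₖ₊₁ = dₖaₖ − mₖ, dₖ₊₁ = (n − mₖ₊₁²)/dₖ, aₖ₊₁ = ⌊(a₀+mₖ₊₁)/dₖ₊₁⌋:
  k=1: m=47, d=31, a=3
  k=2: m=46, d=4, a=23
  k=3: m=46, d=31, a=3
  k=4: m=47, d=1, a=94
d=1 and a=2a₀=94 at k=4, so the next step gives (m, d) = (47, 31) again — its k=1 value — and the period has length 4.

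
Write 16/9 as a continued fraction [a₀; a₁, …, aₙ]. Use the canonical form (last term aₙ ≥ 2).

16 = 1*9 + 7
9 = 1*7 + 2
7 = 3*2 + 1
2 = 2*1 + 0  (stop)
So 16/9 = [1; 1, 3, 2].

[1; 1, 3, 2]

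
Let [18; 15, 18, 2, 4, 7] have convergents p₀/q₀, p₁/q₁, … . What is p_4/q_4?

Using pₖ = aₖpₖ₋₁ + pₖ₋₂, qₖ = aₖqₖ₋₁ + qₖ₋₂ (with p₋₁=1, p₋₂=0, q₋₁=0, q₋₂=1):
  k=0: a=18, p=18, q=1
  k=1: a=15, p=271, q=15
  k=2: a=18, p=4896, q=271
  k=3: a=2, p=10063, q=557
  k=4: a=4, p=45148, q=2499

45148/2499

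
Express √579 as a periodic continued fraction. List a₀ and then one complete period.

a₀ = ⌊√579⌋ = 24.

[24; 16, 48]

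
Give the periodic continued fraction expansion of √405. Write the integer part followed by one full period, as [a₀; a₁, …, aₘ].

a₀ = ⌊√405⌋ = 20.
With m₀=0, d₀=1 and mₖ₊₁ = dₖaₖ − mₖ, dₖ₊₁ = (n − mₖ₊₁²)/dₖ, aₖ₊₁ = ⌊(a₀+mₖ₊₁)/dₖ₊₁⌋:
  k=1: m=20, d=5, a=8
  k=2: m=20, d=1, a=40
d=1 and a=2a₀=40 at k=2, so the next step gives (m, d) = (20, 5) again — its k=1 value — and the period has length 2.

[20; 8, 40]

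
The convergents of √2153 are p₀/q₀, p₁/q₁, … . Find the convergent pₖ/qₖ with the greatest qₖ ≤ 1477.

43106/929

√2153 = [46; 2, 2, 92, …] (period length 3).
Convergents:
  p_0/q_0 = 46/1
  p_1/q_1 = 93/2
  p_2/q_2 = 232/5
  p_3/q_3 = 21437/462
  p_4/q_4 = 43106/929
  p_5/q_5 = 107649/2320
q_4 = 929 ≤ 1477 < 2320 = q_5, so the answer is 43106/929.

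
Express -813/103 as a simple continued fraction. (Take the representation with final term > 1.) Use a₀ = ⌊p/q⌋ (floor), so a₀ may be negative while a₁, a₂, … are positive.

-813 = -8*103 + 11
103 = 9*11 + 4
11 = 2*4 + 3
4 = 1*3 + 1
3 = 3*1 + 0  (stop)
So -813/103 = [-8; 9, 2, 1, 3].

[-8; 9, 2, 1, 3]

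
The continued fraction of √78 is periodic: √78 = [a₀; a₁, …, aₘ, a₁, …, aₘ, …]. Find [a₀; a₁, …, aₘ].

[8; 1, 4, 1, 16]

a₀ = ⌊√78⌋ = 8.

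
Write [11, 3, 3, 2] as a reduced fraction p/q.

Fold from the inside: start with 2/1.
  3 + 1/2 = 7/2
  3 + 2/7 = 23/7
  11 + 7/23 = 260/23

260/23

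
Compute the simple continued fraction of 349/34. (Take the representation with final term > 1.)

[10; 3, 1, 3, 2]

349 = 10×34 + 9
34 = 3×9 + 7
9 = 1×7 + 2
7 = 3×2 + 1
2 = 2×1 + 0  (stop)
So 349/34 = [10; 3, 1, 3, 2].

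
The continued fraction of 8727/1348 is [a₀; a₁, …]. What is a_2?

8727 = 6·1348 + 639   →  a_0 = 6
1348 = 2·639 + 70   →  a_1 = 2
639 = 9·70 + 9   →  a_2 = 9

9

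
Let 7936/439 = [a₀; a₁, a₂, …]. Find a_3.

7936 = 18·439 + 34   →  a_0 = 18
439 = 12·34 + 31   →  a_1 = 12
34 = 1·31 + 3   →  a_2 = 1
31 = 10·3 + 1   →  a_3 = 10

10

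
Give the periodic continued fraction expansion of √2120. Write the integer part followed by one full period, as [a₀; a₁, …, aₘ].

a₀ = ⌊√2120⌋ = 46.

[46; 23, 92]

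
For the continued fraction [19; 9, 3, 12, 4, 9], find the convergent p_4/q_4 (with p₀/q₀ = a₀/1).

26903/1408

Using pₖ = aₖpₖ₋₁ + pₖ₋₂, qₖ = aₖqₖ₋₁ + qₖ₋₂ (with p₋₁=1, p₋₂=0, q₋₁=0, q₋₂=1):
  k=0: a=19, p=19, q=1
  k=1: a=9, p=172, q=9
  k=2: a=3, p=535, q=28
  k=3: a=12, p=6592, q=345
  k=4: a=4, p=26903, q=1408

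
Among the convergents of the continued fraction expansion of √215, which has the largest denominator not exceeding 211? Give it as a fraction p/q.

2566/175

√215 = [14; 1, 1, 1, 28, …] (period length 4).
Convergents:
  p_0/q_0 = 14/1
  p_1/q_1 = 15/1
  p_2/q_2 = 29/2
  p_3/q_3 = 44/3
  p_4/q_4 = 1261/86
  p_5/q_5 = 1305/89
  p_6/q_6 = 2566/175
  p_7/q_7 = 3871/264
q_6 = 175 ≤ 211 < 264 = q_7, so the answer is 2566/175.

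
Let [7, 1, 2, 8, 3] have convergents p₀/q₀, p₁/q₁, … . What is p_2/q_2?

23/3

Using pₖ = aₖpₖ₋₁ + pₖ₋₂, qₖ = aₖqₖ₋₁ + qₖ₋₂ (with p₋₁=1, p₋₂=0, q₋₁=0, q₋₂=1):
  k=0: a=7, p=7, q=1
  k=1: a=1, p=8, q=1
  k=2: a=2, p=23, q=3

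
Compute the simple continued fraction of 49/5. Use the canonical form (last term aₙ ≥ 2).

49 = 9·5 + 4
5 = 1·4 + 1
4 = 4·1 + 0  (stop)
So 49/5 = [9; 1, 4].

[9; 1, 4]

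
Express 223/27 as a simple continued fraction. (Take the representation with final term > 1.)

[8; 3, 1, 6]

223 = 8·27 + 7
27 = 3·7 + 6
7 = 1·6 + 1
6 = 6·1 + 0  (stop)
So 223/27 = [8; 3, 1, 6].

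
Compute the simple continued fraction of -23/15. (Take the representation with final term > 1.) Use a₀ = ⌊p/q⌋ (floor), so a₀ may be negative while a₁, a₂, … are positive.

[-2; 2, 7]

-23 = -2×15 + 7
15 = 2×7 + 1
7 = 7×1 + 0  (stop)
So -23/15 = [-2; 2, 7].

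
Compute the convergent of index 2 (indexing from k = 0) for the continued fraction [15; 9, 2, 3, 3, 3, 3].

287/19

Using pₖ = aₖpₖ₋₁ + pₖ₋₂, qₖ = aₖqₖ₋₁ + qₖ₋₂ (with p₋₁=1, p₋₂=0, q₋₁=0, q₋₂=1):
  k=0: a=15, p=15, q=1
  k=1: a=9, p=136, q=9
  k=2: a=2, p=287, q=19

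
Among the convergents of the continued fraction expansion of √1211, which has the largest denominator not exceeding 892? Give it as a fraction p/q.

√1211 = [34; 1, 3, 1, 68, …] (period length 4).
Convergents:
  p_0/q_0 = 34/1
  p_1/q_1 = 35/1
  p_2/q_2 = 139/4
  p_3/q_3 = 174/5
  p_4/q_4 = 11971/344
  p_5/q_5 = 12145/349
  p_6/q_6 = 48406/1391
q_5 = 349 ≤ 892 < 1391 = q_6, so the answer is 12145/349.

12145/349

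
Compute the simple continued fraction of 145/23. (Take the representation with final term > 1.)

145 = 6×23 + 7
23 = 3×7 + 2
7 = 3×2 + 1
2 = 2×1 + 0  (stop)
So 145/23 = [6; 3, 3, 2].

[6; 3, 3, 2]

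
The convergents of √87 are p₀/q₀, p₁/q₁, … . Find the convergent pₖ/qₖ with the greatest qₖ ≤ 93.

√87 = [9; 3, 18, …] (period length 2).
Convergents:
  p_0/q_0 = 9/1
  p_1/q_1 = 28/3
  p_2/q_2 = 513/55
  p_3/q_3 = 1567/168
q_2 = 55 ≤ 93 < 168 = q_3, so the answer is 513/55.

513/55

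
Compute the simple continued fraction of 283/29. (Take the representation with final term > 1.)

[9; 1, 3, 7]

283 = 9*29 + 22
29 = 1*22 + 7
22 = 3*7 + 1
7 = 7*1 + 0  (stop)
So 283/29 = [9; 1, 3, 7].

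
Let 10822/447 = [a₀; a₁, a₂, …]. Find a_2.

1

10822 = 24·447 + 94   →  a_0 = 24
447 = 4·94 + 71   →  a_1 = 4
94 = 1·71 + 23   →  a_2 = 1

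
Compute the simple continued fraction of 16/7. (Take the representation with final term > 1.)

[2; 3, 2]

16 = 2×7 + 2
7 = 3×2 + 1
2 = 2×1 + 0  (stop)
So 16/7 = [2; 3, 2].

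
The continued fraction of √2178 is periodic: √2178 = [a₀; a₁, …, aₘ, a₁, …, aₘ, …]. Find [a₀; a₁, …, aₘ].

[46; 1, 2, 46, 2, 1, 92]

a₀ = ⌊√2178⌋ = 46.
With m₀=0, d₀=1 and mₖ₊₁ = dₖaₖ − mₖ, dₖ₊₁ = (n − mₖ₊₁²)/dₖ, aₖ₊₁ = ⌊(a₀+mₖ₊₁)/dₖ₊₁⌋:
  k=1: m=46, d=62, a=1
  k=2: m=16, d=31, a=2
  k=3: m=46, d=2, a=46
  k=4: m=46, d=31, a=2
  k=5: m=16, d=62, a=1
  k=6: m=46, d=1, a=92
d=1 and a=2a₀=92 at k=6, so the next step gives (m, d) = (46, 62) again — its k=1 value — and the period has length 6.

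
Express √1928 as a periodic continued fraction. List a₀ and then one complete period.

[43; 1, 9, 1, 86]

a₀ = ⌊√1928⌋ = 43.
With m₀=0, d₀=1 and mₖ₊₁ = dₖaₖ − mₖ, dₖ₊₁ = (n − mₖ₊₁²)/dₖ, aₖ₊₁ = ⌊(a₀+mₖ₊₁)/dₖ₊₁⌋:
  k=1: m=43, d=79, a=1
  k=2: m=36, d=8, a=9
  k=3: m=36, d=79, a=1
  k=4: m=43, d=1, a=86
d=1 and a=2a₀=86 at k=4, so the next step gives (m, d) = (43, 79) again — its k=1 value — and the period has length 4.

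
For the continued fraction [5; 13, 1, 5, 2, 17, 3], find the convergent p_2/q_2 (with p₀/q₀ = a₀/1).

Using pₖ = aₖpₖ₋₁ + pₖ₋₂, qₖ = aₖqₖ₋₁ + qₖ₋₂ (with p₋₁=1, p₋₂=0, q₋₁=0, q₋₂=1):
  k=0: a=5, p=5, q=1
  k=1: a=13, p=66, q=13
  k=2: a=1, p=71, q=14

71/14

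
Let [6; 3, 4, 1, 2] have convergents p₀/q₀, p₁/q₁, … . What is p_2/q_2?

82/13

Using pₖ = aₖpₖ₋₁ + pₖ₋₂, qₖ = aₖqₖ₋₁ + qₖ₋₂ (with p₋₁=1, p₋₂=0, q₋₁=0, q₋₂=1):
  k=0: a=6, p=6, q=1
  k=1: a=3, p=19, q=3
  k=2: a=4, p=82, q=13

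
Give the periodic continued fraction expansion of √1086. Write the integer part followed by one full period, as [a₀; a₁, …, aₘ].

[32; 1, 20, 1, 64]

a₀ = ⌊√1086⌋ = 32.
With m₀=0, d₀=1 and mₖ₊₁ = dₖaₖ − mₖ, dₖ₊₁ = (n − mₖ₊₁²)/dₖ, aₖ₊₁ = ⌊(a₀+mₖ₊₁)/dₖ₊₁⌋:
  k=1: m=32, d=62, a=1
  k=2: m=30, d=3, a=20
  k=3: m=30, d=62, a=1
  k=4: m=32, d=1, a=64
d=1 and a=2a₀=64 at k=4, so the next step gives (m, d) = (32, 62) again — its k=1 value — and the period has length 4.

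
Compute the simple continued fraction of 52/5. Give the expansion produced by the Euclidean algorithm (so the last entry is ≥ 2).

[10; 2, 2]

52 = 10*5 + 2
5 = 2*2 + 1
2 = 2*1 + 0  (stop)
So 52/5 = [10; 2, 2].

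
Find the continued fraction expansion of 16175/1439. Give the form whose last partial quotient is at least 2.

[11; 4, 6, 3, 2, 3, 2]

16175 = 11*1439 + 346
1439 = 4*346 + 55
346 = 6*55 + 16
55 = 3*16 + 7
16 = 2*7 + 2
7 = 3*2 + 1
2 = 2*1 + 0  (stop)
So 16175/1439 = [11; 4, 6, 3, 2, 3, 2].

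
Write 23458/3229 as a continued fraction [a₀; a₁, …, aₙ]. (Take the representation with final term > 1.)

[7; 3, 1, 3, 2, 10, 9]

23458 = 7·3229 + 855
3229 = 3·855 + 664
855 = 1·664 + 191
664 = 3·191 + 91
191 = 2·91 + 9
91 = 10·9 + 1
9 = 9·1 + 0  (stop)
So 23458/3229 = [7; 3, 1, 3, 2, 10, 9].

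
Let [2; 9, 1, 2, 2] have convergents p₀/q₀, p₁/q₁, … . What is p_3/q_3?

61/29

Using pₖ = aₖpₖ₋₁ + pₖ₋₂, qₖ = aₖqₖ₋₁ + qₖ₋₂ (with p₋₁=1, p₋₂=0, q₋₁=0, q₋₂=1):
  k=0: a=2, p=2, q=1
  k=1: a=9, p=19, q=9
  k=2: a=1, p=21, q=10
  k=3: a=2, p=61, q=29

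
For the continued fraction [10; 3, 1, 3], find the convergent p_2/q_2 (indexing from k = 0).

Using pₖ = aₖpₖ₋₁ + pₖ₋₂, qₖ = aₖqₖ₋₁ + qₖ₋₂ (with p₋₁=1, p₋₂=0, q₋₁=0, q₋₂=1):
  k=0: a=10, p=10, q=1
  k=1: a=3, p=31, q=3
  k=2: a=1, p=41, q=4

41/4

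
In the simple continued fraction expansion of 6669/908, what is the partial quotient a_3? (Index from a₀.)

9

6669 = 7·908 + 313   →  a_0 = 7
908 = 2·313 + 282   →  a_1 = 2
313 = 1·282 + 31   →  a_2 = 1
282 = 9·31 + 3   →  a_3 = 9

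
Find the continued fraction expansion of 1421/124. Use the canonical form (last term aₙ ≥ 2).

1421 = 11·124 + 57
124 = 2·57 + 10
57 = 5·10 + 7
10 = 1·7 + 3
7 = 2·3 + 1
3 = 3·1 + 0  (stop)
So 1421/124 = [11; 2, 5, 1, 2, 3].

[11; 2, 5, 1, 2, 3]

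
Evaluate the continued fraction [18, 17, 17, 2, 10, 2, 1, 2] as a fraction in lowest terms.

936719/51871

Fold from the inside: start with 2/1.
  1 + 1/2 = 3/2
  2 + 2/3 = 8/3
  10 + 3/8 = 83/8
  2 + 8/83 = 174/83
  17 + 83/174 = 3041/174
  17 + 174/3041 = 51871/3041
  18 + 3041/51871 = 936719/51871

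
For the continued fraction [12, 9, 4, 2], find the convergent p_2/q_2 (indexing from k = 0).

Using pₖ = aₖpₖ₋₁ + pₖ₋₂, qₖ = aₖqₖ₋₁ + qₖ₋₂ (with p₋₁=1, p₋₂=0, q₋₁=0, q₋₂=1):
  k=0: a=12, p=12, q=1
  k=1: a=9, p=109, q=9
  k=2: a=4, p=448, q=37

448/37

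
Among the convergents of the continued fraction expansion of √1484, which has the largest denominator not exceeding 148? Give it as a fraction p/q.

√1484 = [38; 1, 1, 10, 1, 1, 76, …] (period length 6).
Convergents:
  p_0/q_0 = 38/1
  p_1/q_1 = 39/1
  p_2/q_2 = 77/2
  p_3/q_3 = 809/21
  p_4/q_4 = 886/23
  p_5/q_5 = 1695/44
  p_6/q_6 = 129706/3367
q_5 = 44 ≤ 148 < 3367 = q_6, so the answer is 1695/44.

1695/44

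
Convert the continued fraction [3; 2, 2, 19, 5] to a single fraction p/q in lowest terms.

1667/490

Fold from the inside: start with 5/1.
  19 + 1/5 = 96/5
  2 + 5/96 = 197/96
  2 + 96/197 = 490/197
  3 + 197/490 = 1667/490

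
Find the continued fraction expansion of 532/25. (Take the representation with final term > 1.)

[21; 3, 1, 1, 3]

532 = 21·25 + 7
25 = 3·7 + 4
7 = 1·4 + 3
4 = 1·3 + 1
3 = 3·1 + 0  (stop)
So 532/25 = [21; 3, 1, 1, 3].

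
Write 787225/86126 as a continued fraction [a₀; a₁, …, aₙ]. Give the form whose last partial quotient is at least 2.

[9; 7, 8, 8, 3, 7, 8]

787225 = 9×86126 + 12091
86126 = 7×12091 + 1489
12091 = 8×1489 + 179
1489 = 8×179 + 57
179 = 3×57 + 8
57 = 7×8 + 1
8 = 8×1 + 0  (stop)
So 787225/86126 = [9; 7, 8, 8, 3, 7, 8].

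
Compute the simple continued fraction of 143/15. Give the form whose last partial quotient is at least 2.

[9; 1, 1, 7]

143 = 9·15 + 8
15 = 1·8 + 7
8 = 1·7 + 1
7 = 7·1 + 0  (stop)
So 143/15 = [9; 1, 1, 7].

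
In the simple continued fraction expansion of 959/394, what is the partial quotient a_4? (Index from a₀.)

959 = 2·394 + 171   →  a_0 = 2
394 = 2·171 + 52   →  a_1 = 2
171 = 3·52 + 15   →  a_2 = 3
52 = 3·15 + 7   →  a_3 = 3
15 = 2·7 + 1   →  a_4 = 2

2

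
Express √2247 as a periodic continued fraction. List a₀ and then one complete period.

[47; 2, 2, 15, 2, 2, 94]

a₀ = ⌊√2247⌋ = 47.
With m₀=0, d₀=1 and mₖ₊₁ = dₖaₖ − mₖ, dₖ₊₁ = (n − mₖ₊₁²)/dₖ, aₖ₊₁ = ⌊(a₀+mₖ₊₁)/dₖ₊₁⌋:
  k=1: m=47, d=38, a=2
  k=2: m=29, d=37, a=2
  k=3: m=45, d=6, a=15
  k=4: m=45, d=37, a=2
  k=5: m=29, d=38, a=2
  k=6: m=47, d=1, a=94
d=1 and a=2a₀=94 at k=6, so the next step gives (m, d) = (47, 38) again — its k=1 value — and the period has length 6.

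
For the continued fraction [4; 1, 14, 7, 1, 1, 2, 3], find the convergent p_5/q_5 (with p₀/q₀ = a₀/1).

1120/227

Using pₖ = aₖpₖ₋₁ + pₖ₋₂, qₖ = aₖqₖ₋₁ + qₖ₋₂ (with p₋₁=1, p₋₂=0, q₋₁=0, q₋₂=1):
  k=0: a=4, p=4, q=1
  k=1: a=1, p=5, q=1
  k=2: a=14, p=74, q=15
  k=3: a=7, p=523, q=106
  k=4: a=1, p=597, q=121
  k=5: a=1, p=1120, q=227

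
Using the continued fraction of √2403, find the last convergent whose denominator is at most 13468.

235445/4803

√2403 = [49; 49, 98, …] (period length 2).
Convergents:
  p_0/q_0 = 49/1
  p_1/q_1 = 2402/49
  p_2/q_2 = 235445/4803
  p_3/q_3 = 11539207/235396
q_2 = 4803 ≤ 13468 < 235396 = q_3, so the answer is 235445/4803.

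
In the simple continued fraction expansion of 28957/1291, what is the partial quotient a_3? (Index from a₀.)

28957 = 22·1291 + 555   →  a_0 = 22
1291 = 2·555 + 181   →  a_1 = 2
555 = 3·181 + 12   →  a_2 = 3
181 = 15·12 + 1   →  a_3 = 15

15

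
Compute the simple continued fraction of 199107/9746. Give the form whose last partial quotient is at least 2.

199107 = 20×9746 + 4187
9746 = 2×4187 + 1372
4187 = 3×1372 + 71
1372 = 19×71 + 23
71 = 3×23 + 2
23 = 11×2 + 1
2 = 2×1 + 0  (stop)
So 199107/9746 = [20; 2, 3, 19, 3, 11, 2].

[20; 2, 3, 19, 3, 11, 2]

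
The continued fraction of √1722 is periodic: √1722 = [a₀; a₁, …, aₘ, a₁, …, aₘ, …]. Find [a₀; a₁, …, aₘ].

[41; 2, 82]

a₀ = ⌊√1722⌋ = 41.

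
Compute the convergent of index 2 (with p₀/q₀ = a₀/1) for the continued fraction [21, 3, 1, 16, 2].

85/4

Using pₖ = aₖpₖ₋₁ + pₖ₋₂, qₖ = aₖqₖ₋₁ + qₖ₋₂ (with p₋₁=1, p₋₂=0, q₋₁=0, q₋₂=1):
  k=0: a=21, p=21, q=1
  k=1: a=3, p=64, q=3
  k=2: a=1, p=85, q=4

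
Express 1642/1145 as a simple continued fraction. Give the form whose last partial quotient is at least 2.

1642 = 1·1145 + 497
1145 = 2·497 + 151
497 = 3·151 + 44
151 = 3·44 + 19
44 = 2·19 + 6
19 = 3·6 + 1
6 = 6·1 + 0  (stop)
So 1642/1145 = [1; 2, 3, 3, 2, 3, 6].

[1; 2, 3, 3, 2, 3, 6]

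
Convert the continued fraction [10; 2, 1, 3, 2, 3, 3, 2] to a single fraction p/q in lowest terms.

Fold from the inside: start with 2/1.
  3 + 1/2 = 7/2
  3 + 2/7 = 23/7
  2 + 7/23 = 53/23
  3 + 23/53 = 182/53
  1 + 53/182 = 235/182
  2 + 182/235 = 652/235
  10 + 235/652 = 6755/652

6755/652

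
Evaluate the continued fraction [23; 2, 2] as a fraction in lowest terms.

Using pₖ = aₖpₖ₋₁ + pₖ₋₂ and qₖ = aₖqₖ₋₁ + qₖ₋₂:
  k=0: a=23, p=23, q=1
  k=1: a=2, p=47, q=2
  k=2: a=2, p=117, q=5

117/5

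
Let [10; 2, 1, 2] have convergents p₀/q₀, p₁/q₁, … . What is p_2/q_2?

Using pₖ = aₖpₖ₋₁ + pₖ₋₂, qₖ = aₖqₖ₋₁ + qₖ₋₂ (with p₋₁=1, p₋₂=0, q₋₁=0, q₋₂=1):
  k=0: a=10, p=10, q=1
  k=1: a=2, p=21, q=2
  k=2: a=1, p=31, q=3

31/3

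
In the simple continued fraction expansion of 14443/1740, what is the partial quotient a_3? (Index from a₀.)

14443 = 8·1740 + 523   →  a_0 = 8
1740 = 3·523 + 171   →  a_1 = 3
523 = 3·171 + 10   →  a_2 = 3
171 = 17·10 + 1   →  a_3 = 17

17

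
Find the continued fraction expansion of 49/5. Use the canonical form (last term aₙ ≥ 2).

49 = 9×5 + 4
5 = 1×4 + 1
4 = 4×1 + 0  (stop)
So 49/5 = [9; 1, 4].

[9; 1, 4]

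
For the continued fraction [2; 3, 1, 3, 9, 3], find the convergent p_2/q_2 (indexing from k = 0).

9/4

Using pₖ = aₖpₖ₋₁ + pₖ₋₂, qₖ = aₖqₖ₋₁ + qₖ₋₂ (with p₋₁=1, p₋₂=0, q₋₁=0, q₋₂=1):
  k=0: a=2, p=2, q=1
  k=1: a=3, p=7, q=3
  k=2: a=1, p=9, q=4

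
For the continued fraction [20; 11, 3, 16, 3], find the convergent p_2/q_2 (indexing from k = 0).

683/34

Using pₖ = aₖpₖ₋₁ + pₖ₋₂, qₖ = aₖqₖ₋₁ + qₖ₋₂ (with p₋₁=1, p₋₂=0, q₋₁=0, q₋₂=1):
  k=0: a=20, p=20, q=1
  k=1: a=11, p=221, q=11
  k=2: a=3, p=683, q=34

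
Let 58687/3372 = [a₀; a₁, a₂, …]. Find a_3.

58687 = 17·3372 + 1363   →  a_0 = 17
3372 = 2·1363 + 646   →  a_1 = 2
1363 = 2·646 + 71   →  a_2 = 2
646 = 9·71 + 7   →  a_3 = 9

9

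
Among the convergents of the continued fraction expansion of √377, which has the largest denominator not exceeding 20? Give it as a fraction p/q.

233/12

√377 = [19; 2, 2, 2, 38, …] (period length 4).
Convergents:
  p_0/q_0 = 19/1
  p_1/q_1 = 39/2
  p_2/q_2 = 97/5
  p_3/q_3 = 233/12
  p_4/q_4 = 8951/461
q_3 = 12 ≤ 20 < 461 = q_4, so the answer is 233/12.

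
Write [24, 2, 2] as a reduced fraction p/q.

122/5

Using pₖ = aₖpₖ₋₁ + pₖ₋₂ and qₖ = aₖqₖ₋₁ + qₖ₋₂:
  k=0: a=24, p=24, q=1
  k=1: a=2, p=49, q=2
  k=2: a=2, p=122, q=5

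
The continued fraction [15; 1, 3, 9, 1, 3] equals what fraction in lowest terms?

2521/160

Using pₖ = aₖpₖ₋₁ + pₖ₋₂ and qₖ = aₖqₖ₋₁ + qₖ₋₂:
  k=0: a=15, p=15, q=1
  k=1: a=1, p=16, q=1
  k=2: a=3, p=63, q=4
  k=3: a=9, p=583, q=37
  k=4: a=1, p=646, q=41
  k=5: a=3, p=2521, q=160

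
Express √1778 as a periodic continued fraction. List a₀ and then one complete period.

[42; 6, 84]

a₀ = ⌊√1778⌋ = 42.
With m₀=0, d₀=1 and mₖ₊₁ = dₖaₖ − mₖ, dₖ₊₁ = (n − mₖ₊₁²)/dₖ, aₖ₊₁ = ⌊(a₀+mₖ₊₁)/dₖ₊₁⌋:
  k=1: m=42, d=14, a=6
  k=2: m=42, d=1, a=84
d=1 and a=2a₀=84 at k=2, so the next step gives (m, d) = (42, 14) again — its k=1 value — and the period has length 2.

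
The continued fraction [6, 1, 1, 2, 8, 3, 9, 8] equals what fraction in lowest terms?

65288/9899

Using pₖ = aₖpₖ₋₁ + pₖ₋₂ and qₖ = aₖqₖ₋₁ + qₖ₋₂:
  k=0: a=6, p=6, q=1
  k=1: a=1, p=7, q=1
  k=2: a=1, p=13, q=2
  k=3: a=2, p=33, q=5
  k=4: a=8, p=277, q=42
  k=5: a=3, p=864, q=131
  k=6: a=9, p=8053, q=1221
  k=7: a=8, p=65288, q=9899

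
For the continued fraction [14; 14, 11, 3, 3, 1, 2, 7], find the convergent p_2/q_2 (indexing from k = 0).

2181/155

Using pₖ = aₖpₖ₋₁ + pₖ₋₂, qₖ = aₖqₖ₋₁ + qₖ₋₂ (with p₋₁=1, p₋₂=0, q₋₁=0, q₋₂=1):
  k=0: a=14, p=14, q=1
  k=1: a=14, p=197, q=14
  k=2: a=11, p=2181, q=155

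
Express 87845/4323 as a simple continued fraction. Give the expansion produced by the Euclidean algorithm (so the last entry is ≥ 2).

87845 = 20×4323 + 1385
4323 = 3×1385 + 168
1385 = 8×168 + 41
168 = 4×41 + 4
41 = 10×4 + 1
4 = 4×1 + 0  (stop)
So 87845/4323 = [20; 3, 8, 4, 10, 4].

[20; 3, 8, 4, 10, 4]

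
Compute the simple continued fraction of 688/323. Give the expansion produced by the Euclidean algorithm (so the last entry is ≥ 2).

688 = 2*323 + 42
323 = 7*42 + 29
42 = 1*29 + 13
29 = 2*13 + 3
13 = 4*3 + 1
3 = 3*1 + 0  (stop)
So 688/323 = [2; 7, 1, 2, 4, 3].

[2; 7, 1, 2, 4, 3]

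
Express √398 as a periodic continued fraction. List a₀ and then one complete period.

[19; 1, 18, 1, 38]

a₀ = ⌊√398⌋ = 19.
With m₀=0, d₀=1 and mₖ₊₁ = dₖaₖ − mₖ, dₖ₊₁ = (n − mₖ₊₁²)/dₖ, aₖ₊₁ = ⌊(a₀+mₖ₊₁)/dₖ₊₁⌋:
  k=1: m=19, d=37, a=1
  k=2: m=18, d=2, a=18
  k=3: m=18, d=37, a=1
  k=4: m=19, d=1, a=38
d=1 and a=2a₀=38 at k=4, so the next step gives (m, d) = (19, 37) again — its k=1 value — and the period has length 4.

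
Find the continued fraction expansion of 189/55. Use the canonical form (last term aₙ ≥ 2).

189 = 3·55 + 24
55 = 2·24 + 7
24 = 3·7 + 3
7 = 2·3 + 1
3 = 3·1 + 0  (stop)
So 189/55 = [3; 2, 3, 2, 3].

[3; 2, 3, 2, 3]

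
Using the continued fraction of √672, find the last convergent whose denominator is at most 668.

√672 = [25; 1, 11, 1, 50, …] (period length 4).
Convergents:
  p_0/q_0 = 25/1
  p_1/q_1 = 26/1
  p_2/q_2 = 311/12
  p_3/q_3 = 337/13
  p_4/q_4 = 17161/662
  p_5/q_5 = 17498/675
q_4 = 662 ≤ 668 < 675 = q_5, so the answer is 17161/662.

17161/662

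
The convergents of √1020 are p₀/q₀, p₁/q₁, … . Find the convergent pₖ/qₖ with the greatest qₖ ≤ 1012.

32161/1007

√1020 = [31; 1, 14, 1, 62, …] (period length 4).
Convergents:
  p_0/q_0 = 31/1
  p_1/q_1 = 32/1
  p_2/q_2 = 479/15
  p_3/q_3 = 511/16
  p_4/q_4 = 32161/1007
  p_5/q_5 = 32672/1023
q_4 = 1007 ≤ 1012 < 1023 = q_5, so the answer is 32161/1007.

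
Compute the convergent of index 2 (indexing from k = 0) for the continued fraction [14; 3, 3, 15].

143/10

Using pₖ = aₖpₖ₋₁ + pₖ₋₂, qₖ = aₖqₖ₋₁ + qₖ₋₂ (with p₋₁=1, p₋₂=0, q₋₁=0, q₋₂=1):
  k=0: a=14, p=14, q=1
  k=1: a=3, p=43, q=3
  k=2: a=3, p=143, q=10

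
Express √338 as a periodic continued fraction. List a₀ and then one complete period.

a₀ = ⌊√338⌋ = 18.
With m₀=0, d₀=1 and mₖ₊₁ = dₖaₖ − mₖ, dₖ₊₁ = (n − mₖ₊₁²)/dₖ, aₖ₊₁ = ⌊(a₀+mₖ₊₁)/dₖ₊₁⌋:
  k=1: m=18, d=14, a=2
  k=2: m=10, d=17, a=1
  k=3: m=7, d=17, a=1
  k=4: m=10, d=14, a=2
  k=5: m=18, d=1, a=36
d=1 and a=2a₀=36 at k=5, so the next step gives (m, d) = (18, 14) again — its k=1 value — and the period has length 5.

[18; 2, 1, 1, 2, 36]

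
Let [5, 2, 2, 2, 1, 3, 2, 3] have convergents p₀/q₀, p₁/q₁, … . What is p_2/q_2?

27/5

Using pₖ = aₖpₖ₋₁ + pₖ₋₂, qₖ = aₖqₖ₋₁ + qₖ₋₂ (with p₋₁=1, p₋₂=0, q₋₁=0, q₋₂=1):
  k=0: a=5, p=5, q=1
  k=1: a=2, p=11, q=2
  k=2: a=2, p=27, q=5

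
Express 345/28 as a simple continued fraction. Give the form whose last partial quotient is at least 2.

345 = 12×28 + 9
28 = 3×9 + 1
9 = 9×1 + 0  (stop)
So 345/28 = [12; 3, 9].

[12; 3, 9]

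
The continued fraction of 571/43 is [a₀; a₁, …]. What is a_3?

1

571 = 13·43 + 12   →  a_0 = 13
43 = 3·12 + 7   →  a_1 = 3
12 = 1·7 + 5   →  a_2 = 1
7 = 1·5 + 2   →  a_3 = 1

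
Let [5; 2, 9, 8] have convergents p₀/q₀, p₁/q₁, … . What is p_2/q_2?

104/19

Using pₖ = aₖpₖ₋₁ + pₖ₋₂, qₖ = aₖqₖ₋₁ + qₖ₋₂ (with p₋₁=1, p₋₂=0, q₋₁=0, q₋₂=1):
  k=0: a=5, p=5, q=1
  k=1: a=2, p=11, q=2
  k=2: a=9, p=104, q=19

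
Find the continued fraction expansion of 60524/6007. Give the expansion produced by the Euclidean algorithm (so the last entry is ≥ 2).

60524 = 10*6007 + 454
6007 = 13*454 + 105
454 = 4*105 + 34
105 = 3*34 + 3
34 = 11*3 + 1
3 = 3*1 + 0  (stop)
So 60524/6007 = [10; 13, 4, 3, 11, 3].

[10; 13, 4, 3, 11, 3]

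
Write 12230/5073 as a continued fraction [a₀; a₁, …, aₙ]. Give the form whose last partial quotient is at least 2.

12230 = 2·5073 + 2084
5073 = 2·2084 + 905
2084 = 2·905 + 274
905 = 3·274 + 83
274 = 3·83 + 25
83 = 3·25 + 8
25 = 3·8 + 1
8 = 8·1 + 0  (stop)
So 12230/5073 = [2; 2, 2, 3, 3, 3, 3, 8].

[2; 2, 2, 3, 3, 3, 3, 8]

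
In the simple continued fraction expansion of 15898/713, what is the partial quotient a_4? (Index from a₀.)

15898 = 22·713 + 212   →  a_0 = 22
713 = 3·212 + 77   →  a_1 = 3
212 = 2·77 + 58   →  a_2 = 2
77 = 1·58 + 19   →  a_3 = 1
58 = 3·19 + 1   →  a_4 = 3

3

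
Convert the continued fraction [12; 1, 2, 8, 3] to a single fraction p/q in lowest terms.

Using pₖ = aₖpₖ₋₁ + pₖ₋₂ and qₖ = aₖqₖ₋₁ + qₖ₋₂:
  k=0: a=12, p=12, q=1
  k=1: a=1, p=13, q=1
  k=2: a=2, p=38, q=3
  k=3: a=8, p=317, q=25
  k=4: a=3, p=989, q=78

989/78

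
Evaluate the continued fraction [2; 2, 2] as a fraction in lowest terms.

12/5

Fold from the inside: start with 2/1.
  2 + 1/2 = 5/2
  2 + 2/5 = 12/5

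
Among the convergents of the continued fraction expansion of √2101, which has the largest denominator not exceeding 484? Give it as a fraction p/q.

13751/300

√2101 = [45; 1, 5, 8, 5, 1, 90, …] (period length 6).
Convergents:
  p_0/q_0 = 45/1
  p_1/q_1 = 46/1
  p_2/q_2 = 275/6
  p_3/q_3 = 2246/49
  p_4/q_4 = 11505/251
  p_5/q_5 = 13751/300
  p_6/q_6 = 1249095/27251
q_5 = 300 ≤ 484 < 27251 = q_6, so the answer is 13751/300.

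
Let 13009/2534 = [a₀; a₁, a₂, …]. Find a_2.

2

13009 = 5·2534 + 339   →  a_0 = 5
2534 = 7·339 + 161   →  a_1 = 7
339 = 2·161 + 17   →  a_2 = 2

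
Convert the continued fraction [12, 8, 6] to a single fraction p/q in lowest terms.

594/49

Using pₖ = aₖpₖ₋₁ + pₖ₋₂ and qₖ = aₖqₖ₋₁ + qₖ₋₂:
  k=0: a=12, p=12, q=1
  k=1: a=8, p=97, q=8
  k=2: a=6, p=594, q=49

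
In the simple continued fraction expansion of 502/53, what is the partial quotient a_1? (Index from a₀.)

502 = 9·53 + 25   →  a_0 = 9
53 = 2·25 + 3   →  a_1 = 2

2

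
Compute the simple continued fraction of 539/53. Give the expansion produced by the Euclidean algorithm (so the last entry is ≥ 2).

[10; 5, 1, 8]

539 = 10×53 + 9
53 = 5×9 + 8
9 = 1×8 + 1
8 = 8×1 + 0  (stop)
So 539/53 = [10; 5, 1, 8].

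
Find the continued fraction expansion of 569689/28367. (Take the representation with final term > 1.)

569689 = 20×28367 + 2349
28367 = 12×2349 + 179
2349 = 13×179 + 22
179 = 8×22 + 3
22 = 7×3 + 1
3 = 3×1 + 0  (stop)
So 569689/28367 = [20; 12, 13, 8, 7, 3].

[20; 12, 13, 8, 7, 3]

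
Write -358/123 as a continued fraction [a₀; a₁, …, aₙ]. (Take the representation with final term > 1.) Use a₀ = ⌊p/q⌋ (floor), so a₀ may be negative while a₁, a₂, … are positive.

[-3; 11, 5, 2]

-358 = -3·123 + 11
123 = 11·11 + 2
11 = 5·2 + 1
2 = 2·1 + 0  (stop)
So -358/123 = [-3; 11, 5, 2].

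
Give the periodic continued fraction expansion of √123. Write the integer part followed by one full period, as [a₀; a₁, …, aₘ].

[11; 11, 22]

a₀ = ⌊√123⌋ = 11.
With m₀=0, d₀=1 and mₖ₊₁ = dₖaₖ − mₖ, dₖ₊₁ = (n − mₖ₊₁²)/dₖ, aₖ₊₁ = ⌊(a₀+mₖ₊₁)/dₖ₊₁⌋:
  k=1: m=11, d=2, a=11
  k=2: m=11, d=1, a=22
d=1 and a=2a₀=22 at k=2, so the next step gives (m, d) = (11, 2) again — its k=1 value — and the period has length 2.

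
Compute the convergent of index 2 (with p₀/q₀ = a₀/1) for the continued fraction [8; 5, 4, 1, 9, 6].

172/21

Using pₖ = aₖpₖ₋₁ + pₖ₋₂, qₖ = aₖqₖ₋₁ + qₖ₋₂ (with p₋₁=1, p₋₂=0, q₋₁=0, q₋₂=1):
  k=0: a=8, p=8, q=1
  k=1: a=5, p=41, q=5
  k=2: a=4, p=172, q=21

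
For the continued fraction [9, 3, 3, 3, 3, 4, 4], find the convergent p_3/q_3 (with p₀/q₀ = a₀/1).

Using pₖ = aₖpₖ₋₁ + pₖ₋₂, qₖ = aₖqₖ₋₁ + qₖ₋₂ (with p₋₁=1, p₋₂=0, q₋₁=0, q₋₂=1):
  k=0: a=9, p=9, q=1
  k=1: a=3, p=28, q=3
  k=2: a=3, p=93, q=10
  k=3: a=3, p=307, q=33

307/33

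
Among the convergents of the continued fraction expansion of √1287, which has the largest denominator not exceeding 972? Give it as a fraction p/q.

20628/575

√1287 = [35; 1, 6, 1, 70, …] (period length 4).
Convergents:
  p_0/q_0 = 35/1
  p_1/q_1 = 36/1
  p_2/q_2 = 251/7
  p_3/q_3 = 287/8
  p_4/q_4 = 20341/567
  p_5/q_5 = 20628/575
  p_6/q_6 = 144109/4017
q_5 = 575 ≤ 972 < 4017 = q_6, so the answer is 20628/575.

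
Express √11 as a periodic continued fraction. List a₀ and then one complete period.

a₀ = ⌊√11⌋ = 3.
With m₀=0, d₀=1 and mₖ₊₁ = dₖaₖ − mₖ, dₖ₊₁ = (n − mₖ₊₁²)/dₖ, aₖ₊₁ = ⌊(a₀+mₖ₊₁)/dₖ₊₁⌋:
  k=1: m=3, d=2, a=3
  k=2: m=3, d=1, a=6
d=1 and a=2a₀=6 at k=2, so the next step gives (m, d) = (3, 2) again — its k=1 value — and the period has length 2.

[3; 3, 6]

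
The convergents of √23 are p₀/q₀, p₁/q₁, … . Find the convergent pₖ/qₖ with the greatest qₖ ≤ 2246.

√23 = [4; 1, 3, 1, 8, …] (period length 4).
Convergents:
  p_0/q_0 = 4/1
  p_1/q_1 = 5/1
  p_2/q_2 = 19/4
  p_3/q_3 = 24/5
  p_4/q_4 = 211/44
  p_5/q_5 = 235/49
  p_6/q_6 = 916/191
  p_7/q_7 = 1151/240
  p_8/q_8 = 10124/2111
  p_9/q_9 = 11275/2351
q_8 = 2111 ≤ 2246 < 2351 = q_9, so the answer is 10124/2111.

10124/2111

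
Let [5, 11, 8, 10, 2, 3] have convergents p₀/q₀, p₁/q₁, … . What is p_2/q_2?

453/89

Using pₖ = aₖpₖ₋₁ + pₖ₋₂, qₖ = aₖqₖ₋₁ + qₖ₋₂ (with p₋₁=1, p₋₂=0, q₋₁=0, q₋₂=1):
  k=0: a=5, p=5, q=1
  k=1: a=11, p=56, q=11
  k=2: a=8, p=453, q=89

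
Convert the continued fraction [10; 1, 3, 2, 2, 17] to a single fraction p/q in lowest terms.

4126/383

Using pₖ = aₖpₖ₋₁ + pₖ₋₂ and qₖ = aₖqₖ₋₁ + qₖ₋₂:
  k=0: a=10, p=10, q=1
  k=1: a=1, p=11, q=1
  k=2: a=3, p=43, q=4
  k=3: a=2, p=97, q=9
  k=4: a=2, p=237, q=22
  k=5: a=17, p=4126, q=383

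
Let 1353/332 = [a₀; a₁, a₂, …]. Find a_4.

1353 = 4·332 + 25   →  a_0 = 4
332 = 13·25 + 7   →  a_1 = 13
25 = 3·7 + 4   →  a_2 = 3
7 = 1·4 + 3   →  a_3 = 1
4 = 1·3 + 1   →  a_4 = 1

1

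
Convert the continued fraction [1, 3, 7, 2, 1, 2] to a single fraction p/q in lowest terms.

Fold from the inside: start with 2/1.
  1 + 1/2 = 3/2
  2 + 2/3 = 8/3
  7 + 3/8 = 59/8
  3 + 8/59 = 185/59
  1 + 59/185 = 244/185

244/185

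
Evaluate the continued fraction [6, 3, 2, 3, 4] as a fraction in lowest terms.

Using pₖ = aₖpₖ₋₁ + pₖ₋₂ and qₖ = aₖqₖ₋₁ + qₖ₋₂:
  k=0: a=6, p=6, q=1
  k=1: a=3, p=19, q=3
  k=2: a=2, p=44, q=7
  k=3: a=3, p=151, q=24
  k=4: a=4, p=648, q=103

648/103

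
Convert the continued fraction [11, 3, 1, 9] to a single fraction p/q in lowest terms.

439/39

Fold from the inside: start with 9/1.
  1 + 1/9 = 10/9
  3 + 9/10 = 39/10
  11 + 10/39 = 439/39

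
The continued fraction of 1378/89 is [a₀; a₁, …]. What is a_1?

1378 = 15·89 + 43   →  a_0 = 15
89 = 2·43 + 3   →  a_1 = 2

2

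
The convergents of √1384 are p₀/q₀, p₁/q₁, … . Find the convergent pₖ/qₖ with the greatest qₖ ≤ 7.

√1384 = [37; 4, 1, 17, 1, 4, 74, …] (period length 6).
Convergents:
  p_0/q_0 = 37/1
  p_1/q_1 = 149/4
  p_2/q_2 = 186/5
  p_3/q_3 = 3311/89
q_2 = 5 ≤ 7 < 89 = q_3, so the answer is 186/5.

186/5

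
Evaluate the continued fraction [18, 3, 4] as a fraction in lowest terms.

Fold from the inside: start with 4/1.
  3 + 1/4 = 13/4
  18 + 4/13 = 238/13

238/13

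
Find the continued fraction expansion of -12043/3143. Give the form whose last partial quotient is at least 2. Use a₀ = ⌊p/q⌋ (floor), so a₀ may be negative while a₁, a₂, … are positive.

-12043 = -4·3143 + 529
3143 = 5·529 + 498
529 = 1·498 + 31
498 = 16·31 + 2
31 = 15·2 + 1
2 = 2·1 + 0  (stop)
So -12043/3143 = [-4; 5, 1, 16, 15, 2].

[-4; 5, 1, 16, 15, 2]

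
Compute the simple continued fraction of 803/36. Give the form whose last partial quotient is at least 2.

[22; 3, 3, 1, 2]

803 = 22·36 + 11
36 = 3·11 + 3
11 = 3·3 + 2
3 = 1·2 + 1
2 = 2·1 + 0  (stop)
So 803/36 = [22; 3, 3, 1, 2].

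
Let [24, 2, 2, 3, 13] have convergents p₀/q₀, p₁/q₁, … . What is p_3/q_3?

Using pₖ = aₖpₖ₋₁ + pₖ₋₂, qₖ = aₖqₖ₋₁ + qₖ₋₂ (with p₋₁=1, p₋₂=0, q₋₁=0, q₋₂=1):
  k=0: a=24, p=24, q=1
  k=1: a=2, p=49, q=2
  k=2: a=2, p=122, q=5
  k=3: a=3, p=415, q=17

415/17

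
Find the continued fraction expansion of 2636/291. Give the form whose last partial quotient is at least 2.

2636 = 9*291 + 17
291 = 17*17 + 2
17 = 8*2 + 1
2 = 2*1 + 0  (stop)
So 2636/291 = [9; 17, 8, 2].

[9; 17, 8, 2]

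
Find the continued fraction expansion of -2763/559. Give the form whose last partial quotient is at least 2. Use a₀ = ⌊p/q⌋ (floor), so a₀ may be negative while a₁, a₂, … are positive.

[-5; 17, 2, 7, 2]

-2763 = -5×559 + 32
559 = 17×32 + 15
32 = 2×15 + 2
15 = 7×2 + 1
2 = 2×1 + 0  (stop)
So -2763/559 = [-5; 17, 2, 7, 2].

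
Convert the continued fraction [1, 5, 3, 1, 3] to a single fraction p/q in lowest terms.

94/79

Fold from the inside: start with 3/1.
  1 + 1/3 = 4/3
  3 + 3/4 = 15/4
  5 + 4/15 = 79/15
  1 + 15/79 = 94/79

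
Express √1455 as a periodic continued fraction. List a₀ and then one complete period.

[38; 6, 1, 11, 1, 6, 76]

a₀ = ⌊√1455⌋ = 38.
With m₀=0, d₀=1 and mₖ₊₁ = dₖaₖ − mₖ, dₖ₊₁ = (n − mₖ₊₁²)/dₖ, aₖ₊₁ = ⌊(a₀+mₖ₊₁)/dₖ₊₁⌋:
  k=1: m=38, d=11, a=6
  k=2: m=28, d=61, a=1
  k=3: m=33, d=6, a=11
  k=4: m=33, d=61, a=1
  k=5: m=28, d=11, a=6
  k=6: m=38, d=1, a=76
d=1 and a=2a₀=76 at k=6, so the next step gives (m, d) = (38, 11) again — its k=1 value — and the period has length 6.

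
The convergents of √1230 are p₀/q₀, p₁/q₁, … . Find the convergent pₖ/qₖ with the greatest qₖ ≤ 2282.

34405/981

√1230 = [35; 14, 70, …] (period length 2).
Convergents:
  p_0/q_0 = 35/1
  p_1/q_1 = 491/14
  p_2/q_2 = 34405/981
  p_3/q_3 = 482161/13748
q_2 = 981 ≤ 2282 < 13748 = q_3, so the answer is 34405/981.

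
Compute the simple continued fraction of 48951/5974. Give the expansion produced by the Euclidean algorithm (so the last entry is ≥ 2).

[8; 5, 6, 2, 9, 2, 4]

48951 = 8·5974 + 1159
5974 = 5·1159 + 179
1159 = 6·179 + 85
179 = 2·85 + 9
85 = 9·9 + 4
9 = 2·4 + 1
4 = 4·1 + 0  (stop)
So 48951/5974 = [8; 5, 6, 2, 9, 2, 4].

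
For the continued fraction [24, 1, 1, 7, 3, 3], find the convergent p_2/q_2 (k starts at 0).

Using pₖ = aₖpₖ₋₁ + pₖ₋₂, qₖ = aₖqₖ₋₁ + qₖ₋₂ (with p₋₁=1, p₋₂=0, q₋₁=0, q₋₂=1):
  k=0: a=24, p=24, q=1
  k=1: a=1, p=25, q=1
  k=2: a=1, p=49, q=2

49/2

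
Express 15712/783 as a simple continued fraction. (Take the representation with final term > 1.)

15712 = 20*783 + 52
783 = 15*52 + 3
52 = 17*3 + 1
3 = 3*1 + 0  (stop)
So 15712/783 = [20; 15, 17, 3].

[20; 15, 17, 3]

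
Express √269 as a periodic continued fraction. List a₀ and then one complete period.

a₀ = ⌊√269⌋ = 16.
With m₀=0, d₀=1 and mₖ₊₁ = dₖaₖ − mₖ, dₖ₊₁ = (n − mₖ₊₁²)/dₖ, aₖ₊₁ = ⌊(a₀+mₖ₊₁)/dₖ₊₁⌋:
  k=1: m=16, d=13, a=2
  k=2: m=10, d=13, a=2
  k=3: m=16, d=1, a=32
d=1 and a=2a₀=32 at k=3, so the next step gives (m, d) = (16, 13) again — its k=1 value — and the period has length 3.

[16; 2, 2, 32]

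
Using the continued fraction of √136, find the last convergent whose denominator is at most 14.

35/3

√136 = [11; 1, 1, 1, 22, …] (period length 4).
Convergents:
  p_0/q_0 = 11/1
  p_1/q_1 = 12/1
  p_2/q_2 = 23/2
  p_3/q_3 = 35/3
  p_4/q_4 = 793/68
q_3 = 3 ≤ 14 < 68 = q_4, so the answer is 35/3.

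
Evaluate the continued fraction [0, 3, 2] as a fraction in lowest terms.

Using pₖ = aₖpₖ₋₁ + pₖ₋₂ and qₖ = aₖqₖ₋₁ + qₖ₋₂:
  k=0: a=0, p=0, q=1
  k=1: a=3, p=1, q=3
  k=2: a=2, p=2, q=7

2/7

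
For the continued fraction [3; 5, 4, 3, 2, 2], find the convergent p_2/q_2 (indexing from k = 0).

Using pₖ = aₖpₖ₋₁ + pₖ₋₂, qₖ = aₖqₖ₋₁ + qₖ₋₂ (with p₋₁=1, p₋₂=0, q₋₁=0, q₋₂=1):
  k=0: a=3, p=3, q=1
  k=1: a=5, p=16, q=5
  k=2: a=4, p=67, q=21

67/21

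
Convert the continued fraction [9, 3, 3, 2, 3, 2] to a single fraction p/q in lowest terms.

1684/181

Fold from the inside: start with 2/1.
  3 + 1/2 = 7/2
  2 + 2/7 = 16/7
  3 + 7/16 = 55/16
  3 + 16/55 = 181/55
  9 + 55/181 = 1684/181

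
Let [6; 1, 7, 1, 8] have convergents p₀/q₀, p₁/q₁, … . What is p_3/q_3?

62/9

Using pₖ = aₖpₖ₋₁ + pₖ₋₂, qₖ = aₖqₖ₋₁ + qₖ₋₂ (with p₋₁=1, p₋₂=0, q₋₁=0, q₋₂=1):
  k=0: a=6, p=6, q=1
  k=1: a=1, p=7, q=1
  k=2: a=7, p=55, q=8
  k=3: a=1, p=62, q=9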